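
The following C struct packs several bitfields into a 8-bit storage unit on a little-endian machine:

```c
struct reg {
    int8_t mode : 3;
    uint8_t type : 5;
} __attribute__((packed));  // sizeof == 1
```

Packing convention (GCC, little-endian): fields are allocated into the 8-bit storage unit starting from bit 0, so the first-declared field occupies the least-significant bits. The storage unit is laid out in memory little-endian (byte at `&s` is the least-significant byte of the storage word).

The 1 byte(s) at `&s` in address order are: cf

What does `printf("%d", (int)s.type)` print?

25

[0]=0xcf (little-endian) → word 0xcf
mode:3 @ bit 0 → (0xcf>>0)&0x7 = 0x7
type:5 @ bit 3 → (0xcf>>3)&0x1f = 0x19  ←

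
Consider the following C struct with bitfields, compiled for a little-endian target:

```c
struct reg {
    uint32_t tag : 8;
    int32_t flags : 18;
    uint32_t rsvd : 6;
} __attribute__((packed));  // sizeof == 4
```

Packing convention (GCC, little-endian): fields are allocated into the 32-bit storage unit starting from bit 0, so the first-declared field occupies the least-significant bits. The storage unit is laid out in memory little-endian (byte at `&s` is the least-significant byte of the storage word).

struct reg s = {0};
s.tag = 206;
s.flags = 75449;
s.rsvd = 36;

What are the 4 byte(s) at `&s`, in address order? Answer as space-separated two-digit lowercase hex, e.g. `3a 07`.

ce b9 26 91

tag:8 = 206 → 0xce << 0 → word 0x000000ce
flags:18 = 75449 → 0x126b9 << 8 → word 0x0126b9ce
rsvd:6 = 36 → 0x24 << 26 → word 0x9126b9ce
word = 0x9126b9ce → little-endian bytes:
  [0]=0xce  [1]=0xb9  [2]=0x26  [3]=0x91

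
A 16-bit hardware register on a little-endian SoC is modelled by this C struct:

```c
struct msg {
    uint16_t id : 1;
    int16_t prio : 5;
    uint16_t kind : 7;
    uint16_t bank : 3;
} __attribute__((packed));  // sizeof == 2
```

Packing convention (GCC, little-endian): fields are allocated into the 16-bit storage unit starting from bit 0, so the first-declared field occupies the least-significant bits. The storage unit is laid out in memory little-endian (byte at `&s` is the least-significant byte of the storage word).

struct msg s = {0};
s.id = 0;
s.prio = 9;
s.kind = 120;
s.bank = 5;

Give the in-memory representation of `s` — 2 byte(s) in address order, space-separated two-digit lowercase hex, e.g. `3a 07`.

12 be

id (1b) val=0 bits=0x0 at bit 0: 0x0000
prio (5b) val=9 bits=0x9 at bit 1: 0x0012
kind (7b) val=120 bits=0x78 at bit 6: 0x1e12
bank (3b) val=5 bits=0x5 at bit 13: 0xbe12
word = 0xbe12 → little-endian bytes:
  [0]=0x12  [1]=0xbe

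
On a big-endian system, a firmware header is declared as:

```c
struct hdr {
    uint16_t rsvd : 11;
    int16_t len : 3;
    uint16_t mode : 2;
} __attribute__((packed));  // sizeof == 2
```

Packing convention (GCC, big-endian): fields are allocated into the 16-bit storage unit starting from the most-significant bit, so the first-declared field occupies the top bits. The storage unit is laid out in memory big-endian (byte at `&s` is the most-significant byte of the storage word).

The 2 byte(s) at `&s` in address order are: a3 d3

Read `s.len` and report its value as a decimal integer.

-4

[0]=0xa3 [1]=0xd3 (big-endian) → word 0xa3d3
rsvd:11 @ bit 5 → (0xa3d3>>5)&0x7ff = 0x51e
len:3 @ bit 2 → (0xa3d3>>2)&0x7 = 0x4  ←
mode:2 @ bit 0 → (0xa3d3>>0)&0x3 = 0x3
len signed 3b, MSB=1: 4 - 8 = -4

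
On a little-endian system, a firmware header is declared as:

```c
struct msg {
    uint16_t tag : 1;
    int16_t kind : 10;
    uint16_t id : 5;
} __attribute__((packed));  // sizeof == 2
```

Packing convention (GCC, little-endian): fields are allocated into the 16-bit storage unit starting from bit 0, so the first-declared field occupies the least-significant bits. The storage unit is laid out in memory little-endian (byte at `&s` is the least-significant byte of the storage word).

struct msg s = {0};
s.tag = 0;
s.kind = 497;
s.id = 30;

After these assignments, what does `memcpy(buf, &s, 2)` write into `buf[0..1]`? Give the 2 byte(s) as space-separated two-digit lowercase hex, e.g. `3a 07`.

tag:1 = 0 → 0x0 << 0 → word 0x0000
kind:10 = 497 → 0x1f1 << 1 → word 0x03e2
id:5 = 30 → 0x1e << 11 → word 0xf3e2
word = 0xf3e2 → little-endian bytes:
  [0]=0xe2  [1]=0xf3

e2 f3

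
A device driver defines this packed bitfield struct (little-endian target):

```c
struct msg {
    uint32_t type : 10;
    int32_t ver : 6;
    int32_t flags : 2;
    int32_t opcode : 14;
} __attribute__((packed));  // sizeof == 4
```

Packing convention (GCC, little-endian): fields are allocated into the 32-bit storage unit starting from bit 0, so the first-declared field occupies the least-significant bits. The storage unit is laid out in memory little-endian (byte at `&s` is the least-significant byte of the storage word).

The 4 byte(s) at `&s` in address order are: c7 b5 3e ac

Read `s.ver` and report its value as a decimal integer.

-19

[0]=0xc7 [1]=0xb5 [2]=0x3e [3]=0xac (little-endian) → word 0xac3eb5c7
type:10 @ bit 0 → (0xac3eb5c7>>0)&0x3ff = 0x1c7
ver:6 @ bit 10 → (0xac3eb5c7>>10)&0x3f = 0x2d  ←
flags:2 @ bit 16 → (0xac3eb5c7>>16)&0x3 = 0x2
opcode:14 @ bit 18 → (0xac3eb5c7>>18)&0x3fff = 0x2b0f
ver signed 6b, MSB=1: 45 - 64 = -19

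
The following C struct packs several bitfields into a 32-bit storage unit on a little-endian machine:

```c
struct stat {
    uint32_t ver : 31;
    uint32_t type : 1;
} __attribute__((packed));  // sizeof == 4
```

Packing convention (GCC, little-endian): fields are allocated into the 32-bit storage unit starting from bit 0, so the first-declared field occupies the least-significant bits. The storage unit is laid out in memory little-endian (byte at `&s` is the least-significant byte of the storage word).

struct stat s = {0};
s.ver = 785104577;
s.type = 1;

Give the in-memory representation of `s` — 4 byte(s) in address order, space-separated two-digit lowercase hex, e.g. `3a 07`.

ver:31 = 785104577 → 0x2ecbbec1 << 0 → word 0x2ecbbec1
type:1 = 1 → 0x1 << 31 → word 0xaecbbec1
word = 0xaecbbec1 → little-endian bytes:
  [0]=0xc1  [1]=0xbe  [2]=0xcb  [3]=0xae

c1 be cb ae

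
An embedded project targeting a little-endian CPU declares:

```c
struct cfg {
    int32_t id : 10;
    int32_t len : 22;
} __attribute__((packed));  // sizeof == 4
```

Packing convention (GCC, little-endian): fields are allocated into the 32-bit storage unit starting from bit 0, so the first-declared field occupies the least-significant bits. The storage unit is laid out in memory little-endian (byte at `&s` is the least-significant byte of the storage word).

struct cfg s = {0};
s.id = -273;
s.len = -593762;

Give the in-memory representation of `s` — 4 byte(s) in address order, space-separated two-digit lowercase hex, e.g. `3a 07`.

ef 7a c2 db

id:10 = -273 → 0x2ef << 0 → word 0x000002ef
len:22 = -593762 → 0x36f09e << 10 → word 0xdbc27aef
word = 0xdbc27aef → little-endian bytes:
  [0]=0xef  [1]=0x7a  [2]=0xc2  [3]=0xdb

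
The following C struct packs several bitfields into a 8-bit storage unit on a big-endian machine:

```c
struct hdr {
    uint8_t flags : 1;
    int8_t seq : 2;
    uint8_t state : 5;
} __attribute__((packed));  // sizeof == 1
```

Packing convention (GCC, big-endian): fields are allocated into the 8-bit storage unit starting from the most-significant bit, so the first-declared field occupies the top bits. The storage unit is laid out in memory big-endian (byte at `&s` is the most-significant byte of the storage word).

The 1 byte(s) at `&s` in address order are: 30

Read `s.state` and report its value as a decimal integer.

16

[0]=0x30 (big-endian) → word 0x30
flags:1 @ bit 7 → (0x30>>7)&0x1 = 0x0
seq:2 @ bit 5 → (0x30>>5)&0x3 = 0x1
state:5 @ bit 0 → (0x30>>0)&0x1f = 0x10  ←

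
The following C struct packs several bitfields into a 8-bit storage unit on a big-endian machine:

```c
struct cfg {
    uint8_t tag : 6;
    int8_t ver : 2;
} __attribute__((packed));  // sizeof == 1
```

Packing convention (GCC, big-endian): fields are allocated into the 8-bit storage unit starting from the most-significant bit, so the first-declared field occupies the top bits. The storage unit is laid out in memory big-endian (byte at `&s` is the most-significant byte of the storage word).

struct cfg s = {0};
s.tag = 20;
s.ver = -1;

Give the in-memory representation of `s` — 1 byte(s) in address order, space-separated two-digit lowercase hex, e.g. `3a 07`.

tag (6b) val=20 bits=0x14 at bit 2: 0x50
ver (2b) val=-1 bits=0x3 at bit 0: 0x53
word = 0x53 → big-endian bytes:
  [0]=0x53

53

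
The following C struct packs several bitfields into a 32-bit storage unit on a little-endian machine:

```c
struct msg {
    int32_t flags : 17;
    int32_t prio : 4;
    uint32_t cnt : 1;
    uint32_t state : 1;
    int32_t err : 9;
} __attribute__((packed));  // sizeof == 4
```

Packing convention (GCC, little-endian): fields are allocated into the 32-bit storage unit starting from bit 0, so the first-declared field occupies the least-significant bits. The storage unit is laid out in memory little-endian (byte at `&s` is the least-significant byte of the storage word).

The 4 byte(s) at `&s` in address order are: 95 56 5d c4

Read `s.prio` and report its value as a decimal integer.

[0]=0x95 [1]=0x56 [2]=0x5d [3]=0xc4 (little-endian) → word 0xc45d5695
flags [0+:17] = (word>>0) & 0x1ffff = 87701
prio [17+:4] = (word>>17) & 0xf = 14  ←
cnt [21+:1] = (word>>21) & 0x1 = 0
state [22+:1] = (word>>22) & 0x1 = 1
err [23+:9] = (word>>23) & 0x1ff = 392
prio signed 4b, MSB=1: 14 - 16 = -2

-2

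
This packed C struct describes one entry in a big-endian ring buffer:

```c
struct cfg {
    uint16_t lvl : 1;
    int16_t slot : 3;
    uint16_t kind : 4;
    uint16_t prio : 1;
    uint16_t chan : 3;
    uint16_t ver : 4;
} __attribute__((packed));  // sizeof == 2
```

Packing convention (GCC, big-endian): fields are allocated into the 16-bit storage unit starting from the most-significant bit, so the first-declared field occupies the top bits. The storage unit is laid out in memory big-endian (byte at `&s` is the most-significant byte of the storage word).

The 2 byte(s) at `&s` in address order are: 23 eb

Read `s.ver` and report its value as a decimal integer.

[0]=0x23 [1]=0xeb (big-endian) → word 0x23eb
lvl:1 @ bit 15 → (0x23eb>>15)&0x1 = 0x0
slot:3 @ bit 12 → (0x23eb>>12)&0x7 = 0x2
kind:4 @ bit 8 → (0x23eb>>8)&0xf = 0x3
prio:1 @ bit 7 → (0x23eb>>7)&0x1 = 0x1
chan:3 @ bit 4 → (0x23eb>>4)&0x7 = 0x6
ver:4 @ bit 0 → (0x23eb>>0)&0xf = 0xb  ←

11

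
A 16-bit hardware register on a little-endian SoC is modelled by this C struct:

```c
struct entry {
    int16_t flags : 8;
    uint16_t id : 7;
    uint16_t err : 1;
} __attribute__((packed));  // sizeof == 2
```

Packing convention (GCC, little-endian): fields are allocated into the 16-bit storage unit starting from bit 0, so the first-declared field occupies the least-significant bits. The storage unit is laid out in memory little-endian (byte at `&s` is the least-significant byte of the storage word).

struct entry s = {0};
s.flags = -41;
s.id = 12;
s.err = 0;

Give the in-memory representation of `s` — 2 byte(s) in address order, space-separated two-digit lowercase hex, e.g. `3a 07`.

flags:8 = -41 → 0xd7 << 0 → word 0x00d7
id:7 = 12 → 0xc << 8 → word 0x0cd7
err:1 = 0 → 0x0 << 15 → word 0x0cd7
word = 0x0cd7 → little-endian bytes:
  [0]=0xd7  [1]=0x0c

d7 0c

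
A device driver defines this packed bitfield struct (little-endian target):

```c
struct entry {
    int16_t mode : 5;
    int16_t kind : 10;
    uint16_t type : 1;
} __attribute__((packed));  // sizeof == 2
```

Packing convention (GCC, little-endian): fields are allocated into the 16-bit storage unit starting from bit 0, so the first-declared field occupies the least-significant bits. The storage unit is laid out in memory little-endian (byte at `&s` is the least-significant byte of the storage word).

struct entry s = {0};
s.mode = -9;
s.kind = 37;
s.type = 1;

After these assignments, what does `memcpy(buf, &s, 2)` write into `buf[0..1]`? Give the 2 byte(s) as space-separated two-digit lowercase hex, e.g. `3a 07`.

b7 84

mode (5b) val=-9 bits=0x17 at bit 0: 0x0017
kind (10b) val=37 bits=0x25 at bit 5: 0x04b7
type (1b) val=1 bits=0x1 at bit 15: 0x84b7
word = 0x84b7 → little-endian bytes:
  [0]=0xb7  [1]=0x84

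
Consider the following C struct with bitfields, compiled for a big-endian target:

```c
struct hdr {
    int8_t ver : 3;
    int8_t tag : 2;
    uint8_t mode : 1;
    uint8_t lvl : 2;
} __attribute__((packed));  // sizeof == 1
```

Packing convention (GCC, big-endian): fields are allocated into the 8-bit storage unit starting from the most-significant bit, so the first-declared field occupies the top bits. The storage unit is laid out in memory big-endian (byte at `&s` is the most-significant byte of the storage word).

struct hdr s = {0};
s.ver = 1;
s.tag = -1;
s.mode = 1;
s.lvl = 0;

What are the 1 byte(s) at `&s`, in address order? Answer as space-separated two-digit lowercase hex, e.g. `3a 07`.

3c

[5+:3] ver=1 & 0x7 = 0x1; word=0x20
[3+:2] tag=-1 & 0x3 = 0x3; word=0x38
[2+:1] mode=1 & 0x1 = 0x1; word=0x3c
[0+:2] lvl=0 & 0x3 = 0x0; word=0x3c
word = 0x3c → big-endian bytes:
  [0]=0x3c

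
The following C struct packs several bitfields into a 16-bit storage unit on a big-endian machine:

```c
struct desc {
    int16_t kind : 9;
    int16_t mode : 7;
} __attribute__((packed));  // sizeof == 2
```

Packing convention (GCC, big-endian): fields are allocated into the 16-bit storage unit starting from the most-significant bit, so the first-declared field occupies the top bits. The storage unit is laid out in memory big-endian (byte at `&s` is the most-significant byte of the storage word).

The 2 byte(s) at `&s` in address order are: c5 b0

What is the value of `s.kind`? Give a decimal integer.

-117

[0]=0xc5 [1]=0xb0 (big-endian) → word 0xc5b0
kind:9 @ bit 7 → (0xc5b0>>7)&0x1ff = 0x18b  ←
mode:7 @ bit 0 → (0xc5b0>>0)&0x7f = 0x30
kind signed 9b, MSB=1: 395 - 512 = -117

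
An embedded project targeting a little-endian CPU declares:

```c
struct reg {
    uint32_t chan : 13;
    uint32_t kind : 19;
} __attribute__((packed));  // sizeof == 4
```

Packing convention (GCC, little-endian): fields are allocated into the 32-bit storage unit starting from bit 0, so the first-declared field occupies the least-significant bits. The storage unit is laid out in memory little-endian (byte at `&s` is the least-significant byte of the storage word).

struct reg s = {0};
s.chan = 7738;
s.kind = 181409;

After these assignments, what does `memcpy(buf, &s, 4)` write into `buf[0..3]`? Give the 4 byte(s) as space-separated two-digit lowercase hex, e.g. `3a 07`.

3a 3e 94 58

chan:13 = 7738 → 0x1e3a << 0 → word 0x00001e3a
kind:19 = 181409 → 0x2c4a1 << 13 → word 0x58943e3a
word = 0x58943e3a → little-endian bytes:
  [0]=0x3a  [1]=0x3e  [2]=0x94  [3]=0x58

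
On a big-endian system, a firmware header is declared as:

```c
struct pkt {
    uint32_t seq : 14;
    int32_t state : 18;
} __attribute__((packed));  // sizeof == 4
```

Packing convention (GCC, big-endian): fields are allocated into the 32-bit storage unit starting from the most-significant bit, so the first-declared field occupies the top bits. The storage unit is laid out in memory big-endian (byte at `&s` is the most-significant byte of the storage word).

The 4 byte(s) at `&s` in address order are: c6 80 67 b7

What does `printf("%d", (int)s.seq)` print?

12704

[0]=0xc6 [1]=0x80 [2]=0x67 [3]=0xb7 (big-endian) → word 0xc68067b7
seq [18+:14] = (word>>18) & 0x3fff = 12704  ←
state [0+:18] = (word>>0) & 0x3ffff = 26551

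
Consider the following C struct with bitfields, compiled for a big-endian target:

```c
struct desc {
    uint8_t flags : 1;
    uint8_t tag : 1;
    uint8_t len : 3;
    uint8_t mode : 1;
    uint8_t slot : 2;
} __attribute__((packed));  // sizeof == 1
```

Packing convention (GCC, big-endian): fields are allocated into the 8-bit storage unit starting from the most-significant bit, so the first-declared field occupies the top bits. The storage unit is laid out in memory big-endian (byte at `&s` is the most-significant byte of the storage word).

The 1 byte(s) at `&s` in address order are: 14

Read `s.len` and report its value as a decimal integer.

2

[0]=0x14 (big-endian) → word 0x14
flags [7+:1] = (word>>7) & 0x1 = 0
tag [6+:1] = (word>>6) & 0x1 = 0
len [3+:3] = (word>>3) & 0x7 = 2  ←
mode [2+:1] = (word>>2) & 0x1 = 1
slot [0+:2] = (word>>0) & 0x3 = 0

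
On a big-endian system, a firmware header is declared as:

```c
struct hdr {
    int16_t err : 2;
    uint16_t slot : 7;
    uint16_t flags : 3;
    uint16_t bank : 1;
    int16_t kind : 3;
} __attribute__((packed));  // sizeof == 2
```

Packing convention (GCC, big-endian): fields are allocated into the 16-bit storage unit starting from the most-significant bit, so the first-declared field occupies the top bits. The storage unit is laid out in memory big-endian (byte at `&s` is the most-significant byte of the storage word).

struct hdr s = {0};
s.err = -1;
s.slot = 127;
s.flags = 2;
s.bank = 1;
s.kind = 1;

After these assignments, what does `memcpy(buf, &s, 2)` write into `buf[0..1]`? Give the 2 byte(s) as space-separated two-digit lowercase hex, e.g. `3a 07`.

err:2 = -1 → 0x3 << 14 → word 0xc000
slot:7 = 127 → 0x7f << 7 → word 0xff80
flags:3 = 2 → 0x2 << 4 → word 0xffa0
bank:1 = 1 → 0x1 << 3 → word 0xffa8
kind:3 = 1 → 0x1 << 0 → word 0xffa9
word = 0xffa9 → big-endian bytes:
  [0]=0xff  [1]=0xa9

ff a9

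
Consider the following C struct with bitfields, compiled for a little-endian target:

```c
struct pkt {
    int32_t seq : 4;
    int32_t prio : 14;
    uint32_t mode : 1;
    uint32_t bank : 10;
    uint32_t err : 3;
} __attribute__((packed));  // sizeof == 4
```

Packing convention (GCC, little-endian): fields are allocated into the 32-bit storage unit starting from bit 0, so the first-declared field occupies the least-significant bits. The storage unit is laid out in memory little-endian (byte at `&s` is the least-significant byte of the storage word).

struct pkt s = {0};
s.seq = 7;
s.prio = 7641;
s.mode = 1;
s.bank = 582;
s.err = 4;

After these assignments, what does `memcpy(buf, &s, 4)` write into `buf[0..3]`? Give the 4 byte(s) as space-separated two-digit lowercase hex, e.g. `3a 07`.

97 dd 35 92

seq (4b) val=7 bits=0x7 at bit 0: 0x00000007
prio (14b) val=7641 bits=0x1dd9 at bit 4: 0x0001dd97
mode (1b) val=1 bits=0x1 at bit 18: 0x0005dd97
bank (10b) val=582 bits=0x246 at bit 19: 0x1235dd97
err (3b) val=4 bits=0x4 at bit 29: 0x9235dd97
word = 0x9235dd97 → little-endian bytes:
  [0]=0x97  [1]=0xdd  [2]=0x35  [3]=0x92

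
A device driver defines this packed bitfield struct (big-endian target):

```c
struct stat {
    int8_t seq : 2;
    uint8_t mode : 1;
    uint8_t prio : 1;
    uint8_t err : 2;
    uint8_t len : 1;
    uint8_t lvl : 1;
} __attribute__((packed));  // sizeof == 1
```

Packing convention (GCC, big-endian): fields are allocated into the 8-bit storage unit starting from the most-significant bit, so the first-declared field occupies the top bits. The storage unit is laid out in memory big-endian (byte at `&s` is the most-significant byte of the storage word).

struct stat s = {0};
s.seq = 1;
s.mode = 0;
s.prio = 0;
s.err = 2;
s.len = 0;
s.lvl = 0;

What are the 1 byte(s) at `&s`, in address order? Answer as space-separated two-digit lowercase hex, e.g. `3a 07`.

[6+:2] seq=1 & 0x3 = 0x1; word=0x40
[5+:1] mode=0 & 0x1 = 0x0; word=0x40
[4+:1] prio=0 & 0x1 = 0x0; word=0x40
[2+:2] err=2 & 0x3 = 0x2; word=0x48
[1+:1] len=0 & 0x1 = 0x0; word=0x48
[0+:1] lvl=0 & 0x1 = 0x0; word=0x48
word = 0x48 → big-endian bytes:
  [0]=0x48

48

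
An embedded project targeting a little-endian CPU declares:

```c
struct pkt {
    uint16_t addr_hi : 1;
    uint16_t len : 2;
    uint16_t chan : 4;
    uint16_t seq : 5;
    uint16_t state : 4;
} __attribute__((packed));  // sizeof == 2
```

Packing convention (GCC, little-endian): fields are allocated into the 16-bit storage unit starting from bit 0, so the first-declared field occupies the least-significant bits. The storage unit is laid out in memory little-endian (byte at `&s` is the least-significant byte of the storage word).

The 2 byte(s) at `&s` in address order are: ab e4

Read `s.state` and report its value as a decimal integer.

[0]=0xab [1]=0xe4 (little-endian) → word 0xe4ab
addr_hi:1 @ bit 0 → (0xe4ab>>0)&0x1 = 0x1
len:2 @ bit 1 → (0xe4ab>>1)&0x3 = 0x1
chan:4 @ bit 3 → (0xe4ab>>3)&0xf = 0x5
seq:5 @ bit 7 → (0xe4ab>>7)&0x1f = 0x9
state:4 @ bit 12 → (0xe4ab>>12)&0xf = 0xe  ←

14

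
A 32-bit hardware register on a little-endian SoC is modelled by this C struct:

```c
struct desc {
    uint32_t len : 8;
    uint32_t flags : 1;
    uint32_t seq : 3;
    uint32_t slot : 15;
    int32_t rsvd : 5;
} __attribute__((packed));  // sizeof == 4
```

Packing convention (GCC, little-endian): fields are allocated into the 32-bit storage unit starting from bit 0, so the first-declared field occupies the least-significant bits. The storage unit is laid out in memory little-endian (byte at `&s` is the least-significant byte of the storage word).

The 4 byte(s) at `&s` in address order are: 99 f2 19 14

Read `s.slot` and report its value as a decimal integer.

16799

[0]=0x99 [1]=0xf2 [2]=0x19 [3]=0x14 (little-endian) → word 0x1419f299
len:8 @ bit 0 → (0x1419f299>>0)&0xff = 0x99
flags:1 @ bit 8 → (0x1419f299>>8)&0x1 = 0x0
seq:3 @ bit 9 → (0x1419f299>>9)&0x7 = 0x1
slot:15 @ bit 12 → (0x1419f299>>12)&0x7fff = 0x419f  ←
rsvd:5 @ bit 27 → (0x1419f299>>27)&0x1f = 0x2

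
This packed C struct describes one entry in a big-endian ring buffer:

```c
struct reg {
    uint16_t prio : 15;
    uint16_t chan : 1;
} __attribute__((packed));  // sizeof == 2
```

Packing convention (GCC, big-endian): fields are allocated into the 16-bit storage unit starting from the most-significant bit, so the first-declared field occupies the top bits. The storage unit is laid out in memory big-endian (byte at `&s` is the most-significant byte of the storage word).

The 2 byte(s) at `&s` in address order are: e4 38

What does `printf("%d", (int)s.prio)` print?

29212

[0]=0xe4 [1]=0x38 (big-endian) → word 0xe438
prio [1+:15] = (word>>1) & 0x7fff = 29212  ←
chan [0+:1] = (word>>0) & 0x1 = 0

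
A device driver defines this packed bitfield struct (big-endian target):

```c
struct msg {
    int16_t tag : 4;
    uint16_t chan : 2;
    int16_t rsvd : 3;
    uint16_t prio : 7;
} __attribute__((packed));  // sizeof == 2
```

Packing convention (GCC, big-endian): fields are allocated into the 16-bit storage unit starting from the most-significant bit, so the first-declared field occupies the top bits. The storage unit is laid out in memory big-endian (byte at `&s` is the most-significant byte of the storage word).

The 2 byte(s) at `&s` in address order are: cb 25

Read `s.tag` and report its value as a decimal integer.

-4

[0]=0xcb [1]=0x25 (big-endian) → word 0xcb25
tag:4 @ bit 12 → (0xcb25>>12)&0xf = 0xc  ←
chan:2 @ bit 10 → (0xcb25>>10)&0x3 = 0x2
rsvd:3 @ bit 7 → (0xcb25>>7)&0x7 = 0x6
prio:7 @ bit 0 → (0xcb25>>0)&0x7f = 0x25
tag signed 4b, MSB=1: 12 - 16 = -4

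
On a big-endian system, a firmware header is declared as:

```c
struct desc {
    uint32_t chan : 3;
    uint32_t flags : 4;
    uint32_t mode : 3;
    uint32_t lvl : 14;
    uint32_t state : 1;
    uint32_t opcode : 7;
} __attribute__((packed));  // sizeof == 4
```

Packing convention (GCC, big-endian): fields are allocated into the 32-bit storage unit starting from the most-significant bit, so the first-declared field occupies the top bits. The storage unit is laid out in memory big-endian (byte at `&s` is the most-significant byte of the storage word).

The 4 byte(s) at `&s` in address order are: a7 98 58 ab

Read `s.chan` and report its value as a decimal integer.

[0]=0xa7 [1]=0x98 [2]=0x58 [3]=0xab (big-endian) → word 0xa79858ab
chan:3 @ bit 29 → (0xa79858ab>>29)&0x7 = 0x5  ←
flags:4 @ bit 25 → (0xa79858ab>>25)&0xf = 0x3
mode:3 @ bit 22 → (0xa79858ab>>22)&0x7 = 0x6
lvl:14 @ bit 8 → (0xa79858ab>>8)&0x3fff = 0x1858
state:1 @ bit 7 → (0xa79858ab>>7)&0x1 = 0x1
opcode:7 @ bit 0 → (0xa79858ab>>0)&0x7f = 0x2b

5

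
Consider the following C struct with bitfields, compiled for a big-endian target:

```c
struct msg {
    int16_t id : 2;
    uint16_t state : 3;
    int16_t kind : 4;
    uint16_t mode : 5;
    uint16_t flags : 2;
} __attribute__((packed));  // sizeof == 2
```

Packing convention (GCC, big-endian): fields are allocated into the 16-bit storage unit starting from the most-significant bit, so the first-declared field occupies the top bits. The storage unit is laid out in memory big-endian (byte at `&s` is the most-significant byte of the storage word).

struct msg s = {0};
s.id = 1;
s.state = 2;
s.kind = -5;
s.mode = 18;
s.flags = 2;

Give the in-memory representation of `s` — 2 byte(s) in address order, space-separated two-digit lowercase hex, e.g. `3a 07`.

55 ca

[14+:2] id=1 & 0x3 = 0x1; word=0x4000
[11+:3] state=2 & 0x7 = 0x2; word=0x5000
[7+:4] kind=-5 & 0xf = 0xb; word=0x5580
[2+:5] mode=18 & 0x1f = 0x12; word=0x55c8
[0+:2] flags=2 & 0x3 = 0x2; word=0x55ca
word = 0x55ca → big-endian bytes:
  [0]=0x55  [1]=0xca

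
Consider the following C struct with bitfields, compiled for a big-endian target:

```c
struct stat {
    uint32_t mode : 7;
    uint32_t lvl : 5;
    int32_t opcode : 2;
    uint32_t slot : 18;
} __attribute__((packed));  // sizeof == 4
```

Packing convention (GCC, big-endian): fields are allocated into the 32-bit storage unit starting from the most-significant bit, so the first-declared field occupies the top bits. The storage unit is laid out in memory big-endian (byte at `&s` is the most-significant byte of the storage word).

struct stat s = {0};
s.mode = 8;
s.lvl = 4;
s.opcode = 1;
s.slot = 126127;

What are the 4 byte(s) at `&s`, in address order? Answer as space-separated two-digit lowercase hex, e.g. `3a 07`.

10 45 ec af

[25+:7] mode=8 & 0x7f = 0x8; word=0x10000000
[20+:5] lvl=4 & 0x1f = 0x4; word=0x10400000
[18+:2] opcode=1 & 0x3 = 0x1; word=0x10440000
[0+:18] slot=126127 & 0x3ffff = 0x1ecaf; word=0x1045ecaf
word = 0x1045ecaf → big-endian bytes:
  [0]=0x10  [1]=0x45  [2]=0xec  [3]=0xaf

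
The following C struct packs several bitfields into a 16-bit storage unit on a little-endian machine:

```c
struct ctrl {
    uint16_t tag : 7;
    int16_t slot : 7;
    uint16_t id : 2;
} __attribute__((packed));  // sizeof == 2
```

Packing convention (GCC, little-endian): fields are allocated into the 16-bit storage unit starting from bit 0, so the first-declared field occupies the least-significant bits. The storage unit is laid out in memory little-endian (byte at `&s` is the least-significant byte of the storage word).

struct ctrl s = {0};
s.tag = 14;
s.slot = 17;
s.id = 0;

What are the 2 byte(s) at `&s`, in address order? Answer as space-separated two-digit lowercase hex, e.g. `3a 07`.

tag (7b) val=14 bits=0xe at bit 0: 0x000e
slot (7b) val=17 bits=0x11 at bit 7: 0x088e
id (2b) val=0 bits=0x0 at bit 14: 0x088e
word = 0x088e → little-endian bytes:
  [0]=0x8e  [1]=0x08

8e 08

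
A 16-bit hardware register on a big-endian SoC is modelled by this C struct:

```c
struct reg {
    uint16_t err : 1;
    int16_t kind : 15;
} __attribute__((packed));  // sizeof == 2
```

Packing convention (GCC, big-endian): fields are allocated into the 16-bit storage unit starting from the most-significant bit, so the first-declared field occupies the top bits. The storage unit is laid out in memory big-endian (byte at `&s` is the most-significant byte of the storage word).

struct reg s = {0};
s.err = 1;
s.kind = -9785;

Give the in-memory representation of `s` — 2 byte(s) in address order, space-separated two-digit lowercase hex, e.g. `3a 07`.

err:1 = 1 → 0x1 << 15 → word 0x8000
kind:15 = -9785 → 0x59c7 << 0 → word 0xd9c7
word = 0xd9c7 → big-endian bytes:
  [0]=0xd9  [1]=0xc7

d9 c7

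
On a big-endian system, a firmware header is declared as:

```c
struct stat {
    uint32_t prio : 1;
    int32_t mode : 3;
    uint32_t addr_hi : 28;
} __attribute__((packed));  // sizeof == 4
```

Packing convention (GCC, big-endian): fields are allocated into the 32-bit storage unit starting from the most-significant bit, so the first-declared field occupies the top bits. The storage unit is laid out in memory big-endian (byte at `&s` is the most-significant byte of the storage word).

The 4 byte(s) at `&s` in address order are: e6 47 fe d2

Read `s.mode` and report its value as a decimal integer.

-2

[0]=0xe6 [1]=0x47 [2]=0xfe [3]=0xd2 (big-endian) → word 0xe647fed2
prio:1 @ bit 31 → (0xe647fed2>>31)&0x1 = 0x1
mode:3 @ bit 28 → (0xe647fed2>>28)&0x7 = 0x6  ←
addr_hi:28 @ bit 0 → (0xe647fed2>>0)&0xfffffff = 0x647fed2
mode signed 3b, MSB=1: 6 - 8 = -2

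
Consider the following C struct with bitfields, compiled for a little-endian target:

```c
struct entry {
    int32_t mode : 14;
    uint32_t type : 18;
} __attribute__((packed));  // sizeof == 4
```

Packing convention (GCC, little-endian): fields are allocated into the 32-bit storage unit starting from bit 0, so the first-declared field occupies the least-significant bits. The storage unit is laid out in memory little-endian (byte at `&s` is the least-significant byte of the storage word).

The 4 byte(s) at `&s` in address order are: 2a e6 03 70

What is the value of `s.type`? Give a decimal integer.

[0]=0x2a [1]=0xe6 [2]=0x03 [3]=0x70 (little-endian) → word 0x7003e62a
mode:14 @ bit 0 → (0x7003e62a>>0)&0x3fff = 0x262a
type:18 @ bit 14 → (0x7003e62a>>14)&0x3ffff = 0x1c00f  ←

114703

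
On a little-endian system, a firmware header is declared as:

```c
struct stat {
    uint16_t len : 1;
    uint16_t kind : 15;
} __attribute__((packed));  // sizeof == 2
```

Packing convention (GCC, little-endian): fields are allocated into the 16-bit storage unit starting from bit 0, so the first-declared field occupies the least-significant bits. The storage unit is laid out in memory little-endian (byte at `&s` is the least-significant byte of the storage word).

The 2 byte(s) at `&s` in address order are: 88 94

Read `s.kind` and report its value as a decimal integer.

19012

[0]=0x88 [1]=0x94 (little-endian) → word 0x9488
len [0+:1] = (word>>0) & 0x1 = 0
kind [1+:15] = (word>>1) & 0x7fff = 19012  ←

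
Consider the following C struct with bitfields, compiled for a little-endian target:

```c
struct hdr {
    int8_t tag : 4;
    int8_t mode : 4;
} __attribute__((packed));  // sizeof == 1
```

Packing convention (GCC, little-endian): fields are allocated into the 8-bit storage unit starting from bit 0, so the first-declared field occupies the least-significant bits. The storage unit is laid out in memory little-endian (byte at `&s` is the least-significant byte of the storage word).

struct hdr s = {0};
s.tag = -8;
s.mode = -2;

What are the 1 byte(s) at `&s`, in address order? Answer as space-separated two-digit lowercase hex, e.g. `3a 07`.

[0+:4] tag=-8 & 0xf = 0x8; word=0x08
[4+:4] mode=-2 & 0xf = 0xe; word=0xe8
word = 0xe8 → little-endian bytes:
  [0]=0xe8

e8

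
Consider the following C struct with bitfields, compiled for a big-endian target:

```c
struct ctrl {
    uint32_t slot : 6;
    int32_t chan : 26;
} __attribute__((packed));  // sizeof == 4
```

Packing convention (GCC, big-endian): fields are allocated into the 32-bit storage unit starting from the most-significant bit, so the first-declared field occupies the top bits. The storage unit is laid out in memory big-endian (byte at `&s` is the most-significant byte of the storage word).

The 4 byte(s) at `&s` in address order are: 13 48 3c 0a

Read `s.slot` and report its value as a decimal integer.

[0]=0x13 [1]=0x48 [2]=0x3c [3]=0x0a (big-endian) → word 0x13483c0a
slot [26+:6] = (word>>26) & 0x3f = 4  ←
chan [0+:26] = (word>>0) & 0x3ffffff = 55065610

4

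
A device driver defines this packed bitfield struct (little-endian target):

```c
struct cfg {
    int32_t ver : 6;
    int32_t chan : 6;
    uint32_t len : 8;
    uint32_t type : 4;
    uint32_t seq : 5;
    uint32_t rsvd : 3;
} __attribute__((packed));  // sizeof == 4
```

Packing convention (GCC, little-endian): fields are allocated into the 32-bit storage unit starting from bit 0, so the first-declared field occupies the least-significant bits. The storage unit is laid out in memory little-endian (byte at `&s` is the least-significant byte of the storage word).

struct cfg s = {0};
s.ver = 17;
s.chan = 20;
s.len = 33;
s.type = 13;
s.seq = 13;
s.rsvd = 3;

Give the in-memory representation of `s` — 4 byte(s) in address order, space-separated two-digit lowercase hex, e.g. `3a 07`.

ver:6 = 17 → 0x11 << 0 → word 0x00000011
chan:6 = 20 → 0x14 << 6 → word 0x00000511
len:8 = 33 → 0x21 << 12 → word 0x00021511
type:4 = 13 → 0xd << 20 → word 0x00d21511
seq:5 = 13 → 0xd << 24 → word 0x0dd21511
rsvd:3 = 3 → 0x3 << 29 → word 0x6dd21511
word = 0x6dd21511 → little-endian bytes:
  [0]=0x11  [1]=0x15  [2]=0xd2  [3]=0x6d

11 15 d2 6d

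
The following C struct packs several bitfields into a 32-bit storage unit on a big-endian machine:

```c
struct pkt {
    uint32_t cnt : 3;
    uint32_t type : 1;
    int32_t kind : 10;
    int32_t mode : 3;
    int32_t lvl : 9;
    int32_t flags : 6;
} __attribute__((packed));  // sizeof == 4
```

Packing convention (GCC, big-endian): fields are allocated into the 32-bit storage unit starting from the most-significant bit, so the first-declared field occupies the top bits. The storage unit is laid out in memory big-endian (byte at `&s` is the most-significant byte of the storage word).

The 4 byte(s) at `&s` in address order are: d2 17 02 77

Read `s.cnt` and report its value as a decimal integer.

6

[0]=0xd2 [1]=0x17 [2]=0x02 [3]=0x77 (big-endian) → word 0xd2170277
cnt:3 @ bit 29 → (0xd2170277>>29)&0x7 = 0x6  ←
type:1 @ bit 28 → (0xd2170277>>28)&0x1 = 0x1
kind:10 @ bit 18 → (0xd2170277>>18)&0x3ff = 0x85
mode:3 @ bit 15 → (0xd2170277>>15)&0x7 = 0x6
lvl:9 @ bit 6 → (0xd2170277>>6)&0x1ff = 0x9
flags:6 @ bit 0 → (0xd2170277>>0)&0x3f = 0x37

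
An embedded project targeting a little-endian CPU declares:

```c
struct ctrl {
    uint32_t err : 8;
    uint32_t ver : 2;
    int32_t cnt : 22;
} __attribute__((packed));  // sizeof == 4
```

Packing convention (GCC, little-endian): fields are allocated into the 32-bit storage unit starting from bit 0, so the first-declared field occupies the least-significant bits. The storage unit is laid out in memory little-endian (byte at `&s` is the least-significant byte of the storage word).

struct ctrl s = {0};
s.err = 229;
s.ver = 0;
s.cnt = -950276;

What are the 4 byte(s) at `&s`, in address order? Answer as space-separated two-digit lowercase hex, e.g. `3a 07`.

[0+:8] err=229 & 0xff = 0xe5; word=0x000000e5
[8+:2] ver=0 & 0x3 = 0x0; word=0x000000e5
[10+:22] cnt=-950276 & 0x3fffff = 0x317ffc; word=0xc5fff0e5
word = 0xc5fff0e5 → little-endian bytes:
  [0]=0xe5  [1]=0xf0  [2]=0xff  [3]=0xc5

e5 f0 ff c5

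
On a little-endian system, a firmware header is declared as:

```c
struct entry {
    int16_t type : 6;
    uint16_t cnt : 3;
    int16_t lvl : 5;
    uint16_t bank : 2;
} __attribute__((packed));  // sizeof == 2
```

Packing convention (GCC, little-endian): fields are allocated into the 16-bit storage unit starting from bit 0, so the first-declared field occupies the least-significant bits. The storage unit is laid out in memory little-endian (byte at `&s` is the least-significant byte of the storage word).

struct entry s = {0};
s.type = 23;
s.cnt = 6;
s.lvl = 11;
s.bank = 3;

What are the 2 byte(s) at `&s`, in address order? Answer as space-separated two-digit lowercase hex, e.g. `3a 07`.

type (6b) val=23 bits=0x17 at bit 0: 0x0017
cnt (3b) val=6 bits=0x6 at bit 6: 0x0197
lvl (5b) val=11 bits=0xb at bit 9: 0x1797
bank (2b) val=3 bits=0x3 at bit 14: 0xd797
word = 0xd797 → little-endian bytes:
  [0]=0x97  [1]=0xd7

97 d7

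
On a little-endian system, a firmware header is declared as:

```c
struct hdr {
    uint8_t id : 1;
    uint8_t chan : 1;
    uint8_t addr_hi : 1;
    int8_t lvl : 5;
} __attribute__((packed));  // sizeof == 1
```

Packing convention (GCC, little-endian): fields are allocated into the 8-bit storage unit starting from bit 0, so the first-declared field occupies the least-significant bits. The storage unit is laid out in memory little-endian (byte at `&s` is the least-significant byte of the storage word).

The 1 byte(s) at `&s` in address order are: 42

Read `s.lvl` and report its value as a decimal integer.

8

[0]=0x42 (little-endian) → word 0x42
id:1 @ bit 0 → (0x42>>0)&0x1 = 0x0
chan:1 @ bit 1 → (0x42>>1)&0x1 = 0x1
addr_hi:1 @ bit 2 → (0x42>>2)&0x1 = 0x0
lvl:5 @ bit 3 → (0x42>>3)&0x1f = 0x8  ←
lvl signed 5b, MSB=0: value = 8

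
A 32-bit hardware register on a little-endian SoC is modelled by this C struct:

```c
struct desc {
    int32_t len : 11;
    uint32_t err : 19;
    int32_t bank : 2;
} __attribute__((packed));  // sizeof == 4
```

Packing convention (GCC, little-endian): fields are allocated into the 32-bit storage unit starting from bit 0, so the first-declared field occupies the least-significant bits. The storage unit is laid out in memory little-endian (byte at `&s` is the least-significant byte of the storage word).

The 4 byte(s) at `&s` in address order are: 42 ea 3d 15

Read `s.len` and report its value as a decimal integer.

578

[0]=0x42 [1]=0xea [2]=0x3d [3]=0x15 (little-endian) → word 0x153dea42
len [0+:11] = (word>>0) & 0x7ff = 578  ←
err [11+:19] = (word>>11) & 0x7ffff = 174013
bank [30+:2] = (word>>30) & 0x3 = 0
len signed 11b, MSB=0: value = 578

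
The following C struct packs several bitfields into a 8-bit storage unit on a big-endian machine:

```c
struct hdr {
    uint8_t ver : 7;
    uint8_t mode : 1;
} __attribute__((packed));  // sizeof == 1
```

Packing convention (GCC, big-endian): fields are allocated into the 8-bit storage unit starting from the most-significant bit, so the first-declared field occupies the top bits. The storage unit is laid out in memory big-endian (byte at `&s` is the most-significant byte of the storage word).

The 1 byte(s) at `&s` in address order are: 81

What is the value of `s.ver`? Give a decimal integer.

[0]=0x81 (big-endian) → word 0x81
ver [1+:7] = (word>>1) & 0x7f = 64  ←
mode [0+:1] = (word>>0) & 0x1 = 1

64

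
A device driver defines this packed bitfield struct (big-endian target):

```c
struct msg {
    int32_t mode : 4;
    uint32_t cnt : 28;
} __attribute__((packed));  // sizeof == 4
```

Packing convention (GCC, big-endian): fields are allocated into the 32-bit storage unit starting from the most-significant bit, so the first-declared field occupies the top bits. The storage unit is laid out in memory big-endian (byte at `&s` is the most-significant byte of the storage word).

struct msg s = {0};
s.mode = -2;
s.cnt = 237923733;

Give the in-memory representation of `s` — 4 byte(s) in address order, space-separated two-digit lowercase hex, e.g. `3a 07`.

ee 2e 6d 95

mode:4 = -2 → 0xe << 28 → word 0xe0000000
cnt:28 = 237923733 → 0xe2e6d95 << 0 → word 0xee2e6d95
word = 0xee2e6d95 → big-endian bytes:
  [0]=0xee  [1]=0x2e  [2]=0x6d  [3]=0x95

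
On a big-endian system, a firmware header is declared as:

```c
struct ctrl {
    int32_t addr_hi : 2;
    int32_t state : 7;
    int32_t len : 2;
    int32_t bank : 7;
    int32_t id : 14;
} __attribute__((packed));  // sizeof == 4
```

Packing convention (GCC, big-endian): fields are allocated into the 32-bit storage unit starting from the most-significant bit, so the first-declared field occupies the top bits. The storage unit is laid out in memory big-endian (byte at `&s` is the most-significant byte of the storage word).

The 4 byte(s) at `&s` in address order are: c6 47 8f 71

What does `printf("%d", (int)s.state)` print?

12

[0]=0xc6 [1]=0x47 [2]=0x8f [3]=0x71 (big-endian) → word 0xc6478f71
addr_hi:2 @ bit 30 → (0xc6478f71>>30)&0x3 = 0x3
state:7 @ bit 23 → (0xc6478f71>>23)&0x7f = 0xc  ←
len:2 @ bit 21 → (0xc6478f71>>21)&0x3 = 0x2
bank:7 @ bit 14 → (0xc6478f71>>14)&0x7f = 0x1e
id:14 @ bit 0 → (0xc6478f71>>0)&0x3fff = 0xf71
state signed 7b, MSB=0: value = 12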